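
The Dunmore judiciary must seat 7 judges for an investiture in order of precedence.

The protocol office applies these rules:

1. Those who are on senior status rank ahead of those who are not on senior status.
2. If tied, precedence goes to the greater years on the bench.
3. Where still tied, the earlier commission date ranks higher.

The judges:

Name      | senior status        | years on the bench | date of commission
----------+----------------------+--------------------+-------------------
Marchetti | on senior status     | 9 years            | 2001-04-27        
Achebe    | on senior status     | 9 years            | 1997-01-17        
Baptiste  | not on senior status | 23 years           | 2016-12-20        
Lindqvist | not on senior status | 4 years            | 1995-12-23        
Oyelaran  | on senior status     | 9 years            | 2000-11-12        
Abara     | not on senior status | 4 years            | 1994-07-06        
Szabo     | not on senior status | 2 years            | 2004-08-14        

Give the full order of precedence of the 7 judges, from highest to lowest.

By the first rule: Achebe, Oyelaran and Marchetti (each on senior status); then Baptiste, Abara, Lindqvist and Szabo (each not on senior status).
Achebe, Oyelaran and Marchetti all have years on the bench 9 years, so the next rule applies.
Among Achebe, Oyelaran and Marchetti, by date of commission (earlier first): Achebe (1997-01-17) before Oyelaran (2000-11-12) before Marchetti (2001-04-27).
Among Baptiste, Abara, Lindqvist and Szabo, by years on the bench (higher first): Baptiste (23 years) before Abara and Lindqvist (4 years) before Szabo (2 years).
Among Abara and Lindqvist, by date of commission (earlier first): Abara (1994-07-06) before Lindqvist (1995-12-23).
Full order: Achebe, Oyelaran, Marchetti, Baptiste, Abara, Lindqvist, Szabo.

Achebe, Oyelaran, Marchetti, Baptiste, Abara, Lindqvist, Szabo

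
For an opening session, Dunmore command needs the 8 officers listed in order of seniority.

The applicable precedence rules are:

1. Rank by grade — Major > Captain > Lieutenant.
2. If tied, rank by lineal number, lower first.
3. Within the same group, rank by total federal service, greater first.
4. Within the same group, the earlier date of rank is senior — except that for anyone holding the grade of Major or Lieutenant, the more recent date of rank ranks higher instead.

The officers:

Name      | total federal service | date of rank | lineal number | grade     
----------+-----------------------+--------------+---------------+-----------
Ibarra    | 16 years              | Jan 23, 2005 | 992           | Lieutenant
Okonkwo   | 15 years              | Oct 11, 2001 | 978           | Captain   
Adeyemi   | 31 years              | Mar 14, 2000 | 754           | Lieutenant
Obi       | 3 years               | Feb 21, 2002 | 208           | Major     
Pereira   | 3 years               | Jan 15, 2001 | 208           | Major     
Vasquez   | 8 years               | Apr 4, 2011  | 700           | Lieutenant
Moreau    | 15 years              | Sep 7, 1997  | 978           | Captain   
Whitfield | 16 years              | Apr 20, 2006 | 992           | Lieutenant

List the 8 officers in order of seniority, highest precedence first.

By grade: Obi and Pereira (Major); then Moreau and Okonkwo (Captain); then Vasquez, Adeyemi, Whitfield and Ibarra (Lieutenant).
Obi and Pereira both have lineal number 208, so the next rule applies.
Obi and Pereira both have total federal service 3 years, so the next rule applies.
Among Obi and Pereira, by date of rank (later first) (reversed rule for this group): Obi (Feb 21, 2002) before Pereira (Jan 15, 2001).
Moreau and Okonkwo both have lineal number 978, so the next rule applies.
Moreau and Okonkwo both have total federal service 15 years, so the next rule applies.
Among Moreau and Okonkwo, by date of rank (earlier first): Moreau (Sep 7, 1997) before Okonkwo (Oct 11, 2001).
Among Vasquez, Adeyemi, Whitfield and Ibarra, by lineal number (lower first): Vasquez (700) before Adeyemi (754) before Whitfield and Ibarra (992).
Whitfield and Ibarra both have total federal service 16 years, so the next rule applies.
Among Whitfield and Ibarra, by date of rank (later first) (reversed rule for this group): Whitfield (Apr 20, 2006) before Ibarra (Jan 23, 2005).
Full order: Obi, Pereira, Moreau, Okonkwo, Vasquez, Adeyemi, Whitfield, Ibarra.

Obi, Pereira, Moreau, Okonkwo, Vasquez, Adeyemi, Whitfield, Ibarra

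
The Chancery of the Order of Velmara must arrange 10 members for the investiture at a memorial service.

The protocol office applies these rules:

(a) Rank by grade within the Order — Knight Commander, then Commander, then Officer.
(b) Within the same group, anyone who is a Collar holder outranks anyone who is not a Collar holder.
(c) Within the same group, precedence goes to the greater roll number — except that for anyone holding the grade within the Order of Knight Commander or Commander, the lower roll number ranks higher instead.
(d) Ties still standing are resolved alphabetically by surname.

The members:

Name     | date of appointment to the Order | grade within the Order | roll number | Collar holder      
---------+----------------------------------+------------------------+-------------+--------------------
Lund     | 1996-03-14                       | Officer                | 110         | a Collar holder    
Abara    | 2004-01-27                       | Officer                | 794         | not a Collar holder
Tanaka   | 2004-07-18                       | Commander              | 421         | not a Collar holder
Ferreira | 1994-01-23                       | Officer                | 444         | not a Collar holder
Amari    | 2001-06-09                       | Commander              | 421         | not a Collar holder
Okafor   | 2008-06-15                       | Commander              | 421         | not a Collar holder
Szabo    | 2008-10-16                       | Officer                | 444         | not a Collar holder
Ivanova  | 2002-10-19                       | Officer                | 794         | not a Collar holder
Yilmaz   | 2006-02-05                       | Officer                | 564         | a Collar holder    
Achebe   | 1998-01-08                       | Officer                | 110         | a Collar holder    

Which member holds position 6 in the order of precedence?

By grade within the Order: Amari, Okafor and Tanaka (Commander); then Yilmaz, Achebe, Lund, Abara, Ivanova, Ferreira and Szabo (Officer).
Amari, Okafor and Tanaka are each not a Collar holder, so the next rule applies.
Amari, Okafor and Tanaka all have roll number 421, so the next rule applies.
Among Amari, Okafor and Tanaka, alphabetically by surname: Amari before Okafor before Tanaka.
Among Yilmaz, Achebe, Lund, Abara, Ivanova, Ferreira and Szabo, a Collar holder before not a Collar holder: Yilmaz, Achebe and Lund (a Collar holder) before Abara, Ivanova, Ferreira and Szabo (not a Collar holder).
Among Yilmaz, Achebe and Lund, by roll number (higher first): Yilmaz (564) before Achebe and Lund (110).
Among Achebe and Lund, alphabetically by surname: Achebe before Lund.
Among Abara, Ivanova, Ferreira and Szabo, by roll number (higher first): Abara and Ivanova (794) before Ferreira and Szabo (444).
Among Abara and Ivanova, alphabetically by surname: Abara before Ivanova.
Among Ferreira and Szabo, alphabetically by surname: Ferreira before Szabo.
Order: Amari, Okafor, Tanaka, Yilmaz, Achebe, Lund, Abara, Ivanova, Ferreira, Szabo.

Lund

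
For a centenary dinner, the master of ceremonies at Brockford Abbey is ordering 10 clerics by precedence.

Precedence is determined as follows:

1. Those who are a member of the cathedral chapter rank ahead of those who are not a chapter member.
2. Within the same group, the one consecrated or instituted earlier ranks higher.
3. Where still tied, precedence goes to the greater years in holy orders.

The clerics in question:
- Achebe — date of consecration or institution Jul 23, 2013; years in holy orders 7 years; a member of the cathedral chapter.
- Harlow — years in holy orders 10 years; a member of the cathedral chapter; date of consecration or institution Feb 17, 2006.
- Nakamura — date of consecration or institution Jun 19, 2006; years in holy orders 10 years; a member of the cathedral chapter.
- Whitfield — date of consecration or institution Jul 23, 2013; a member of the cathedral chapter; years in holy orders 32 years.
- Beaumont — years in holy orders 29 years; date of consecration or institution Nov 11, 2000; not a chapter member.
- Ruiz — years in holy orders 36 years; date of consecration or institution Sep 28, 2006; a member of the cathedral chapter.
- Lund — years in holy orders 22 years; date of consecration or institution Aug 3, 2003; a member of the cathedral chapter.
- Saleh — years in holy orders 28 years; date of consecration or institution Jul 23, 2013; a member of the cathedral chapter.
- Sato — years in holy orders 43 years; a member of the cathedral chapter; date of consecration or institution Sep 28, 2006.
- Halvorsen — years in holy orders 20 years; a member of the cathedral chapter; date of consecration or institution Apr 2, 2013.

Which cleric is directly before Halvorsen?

Ruiz

By the first rule: Lund, Harlow, Nakamura, Sato, Ruiz, Halvorsen, Whitfield, Saleh and Achebe (each a member of the cathedral chapter); then Beaumont (not a chapter member).
Among Lund, Harlow, Nakamura, Sato, Ruiz, Halvorsen, Whitfield, Saleh and Achebe, by date of consecration or institution (earlier first): Lund (Aug 3, 2003) before Harlow (Feb 17, 2006) before Nakamura (Jun 19, 2006) before Sato and Ruiz (Sep 28, 2006) before Halvorsen (Apr 2, 2013) before Whitfield, Saleh and Achebe (Jul 23, 2013).
Among Sato and Ruiz, by years in holy orders (higher first): Sato (43 years) before Ruiz (36 years).
Among Whitfield, Saleh and Achebe, by years in holy orders (higher first): Whitfield (32 years) before Saleh (28 years) before Achebe (7 years).
Order: Lund, Harlow, Nakamura, Sato, Ruiz, Halvorsen, Whitfield, Saleh, Achebe, Beaumont.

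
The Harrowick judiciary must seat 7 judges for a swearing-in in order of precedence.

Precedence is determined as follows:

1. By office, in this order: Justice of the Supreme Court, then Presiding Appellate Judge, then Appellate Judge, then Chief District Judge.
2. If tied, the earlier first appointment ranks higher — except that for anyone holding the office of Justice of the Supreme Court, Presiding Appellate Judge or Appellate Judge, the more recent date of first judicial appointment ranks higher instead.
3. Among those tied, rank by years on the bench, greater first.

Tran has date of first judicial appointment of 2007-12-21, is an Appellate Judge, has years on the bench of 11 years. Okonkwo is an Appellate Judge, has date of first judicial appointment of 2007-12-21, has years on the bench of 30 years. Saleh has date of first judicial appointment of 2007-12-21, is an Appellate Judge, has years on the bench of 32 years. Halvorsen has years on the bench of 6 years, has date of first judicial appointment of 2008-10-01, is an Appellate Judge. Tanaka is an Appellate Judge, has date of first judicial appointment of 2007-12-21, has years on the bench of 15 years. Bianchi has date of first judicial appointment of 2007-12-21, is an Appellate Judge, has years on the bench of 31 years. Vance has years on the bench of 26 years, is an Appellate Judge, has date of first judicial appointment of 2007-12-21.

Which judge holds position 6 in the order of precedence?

By office: Halvorsen, Saleh, Bianchi, Okonkwo, Vance, Tanaka and Tran (Appellate Judge).
Among Halvorsen, Saleh, Bianchi, Okonkwo, Vance, Tanaka and Tran, by date of first judicial appointment (later first) (reversed rule for this group): Halvorsen (2008-10-01) before Saleh, Bianchi, Okonkwo, Vance, Tanaka and Tran (2007-12-21).
Among Saleh, Bianchi, Okonkwo, Vance, Tanaka and Tran, by years on the bench (higher first): Saleh (32 years) before Bianchi (31 years) before Okonkwo (30 years) before Vance (26 years) before Tanaka (15 years) before Tran (11 years).
Order: Halvorsen, Saleh, Bianchi, Okonkwo, Vance, Tanaka, Tran.

Tanaka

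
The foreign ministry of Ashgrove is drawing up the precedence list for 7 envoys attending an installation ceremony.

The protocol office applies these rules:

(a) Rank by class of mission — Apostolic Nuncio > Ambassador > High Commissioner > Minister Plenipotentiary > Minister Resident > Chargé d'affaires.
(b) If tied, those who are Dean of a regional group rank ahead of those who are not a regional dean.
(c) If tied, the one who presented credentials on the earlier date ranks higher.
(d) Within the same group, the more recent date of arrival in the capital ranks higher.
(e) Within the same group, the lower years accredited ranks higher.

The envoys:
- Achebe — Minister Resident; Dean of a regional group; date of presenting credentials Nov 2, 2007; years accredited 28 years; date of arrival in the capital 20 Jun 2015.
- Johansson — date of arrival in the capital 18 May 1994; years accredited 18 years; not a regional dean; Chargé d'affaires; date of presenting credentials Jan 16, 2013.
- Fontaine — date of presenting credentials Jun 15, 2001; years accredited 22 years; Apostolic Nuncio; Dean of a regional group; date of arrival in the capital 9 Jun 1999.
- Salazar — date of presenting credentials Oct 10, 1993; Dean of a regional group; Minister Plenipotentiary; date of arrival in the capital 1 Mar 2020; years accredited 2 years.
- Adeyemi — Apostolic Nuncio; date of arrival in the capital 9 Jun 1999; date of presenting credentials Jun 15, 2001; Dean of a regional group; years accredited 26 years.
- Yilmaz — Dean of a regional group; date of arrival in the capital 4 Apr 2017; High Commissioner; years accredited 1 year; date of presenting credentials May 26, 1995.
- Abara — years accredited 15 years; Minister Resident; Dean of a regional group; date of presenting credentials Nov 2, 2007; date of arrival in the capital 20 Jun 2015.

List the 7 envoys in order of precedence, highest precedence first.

Fontaine, Adeyemi, Yilmaz, Salazar, Abara, Achebe, Johansson

By class of mission: Fontaine and Adeyemi (Apostolic Nuncio); then Yilmaz (High Commissioner); then Salazar (Minister Plenipotentiary); then Abara and Achebe (Minister Resident); then Johansson (Chargé d'affaires).
Fontaine and Adeyemi are each Dean of a regional group, so the next rule applies.
Fontaine and Adeyemi both have date of presenting credentials Jun 15, 2001, so the next rule applies.
Fontaine and Adeyemi both have date of arrival in the capital 9 Jun 1999, so the next rule applies.
Among Fontaine and Adeyemi, by years accredited (lower first): Fontaine (22 years) before Adeyemi (26 years).
Abara and Achebe are each Dean of a regional group, so the next rule applies.
Abara and Achebe both have date of presenting credentials Nov 2, 2007, so the next rule applies.
Abara and Achebe both have date of arrival in the capital 20 Jun 2015, so the next rule applies.
Among Abara and Achebe, by years accredited (lower first): Abara (15 years) before Achebe (28 years).
Full order: Fontaine, Adeyemi, Yilmaz, Salazar, Abara, Achebe, Johansson.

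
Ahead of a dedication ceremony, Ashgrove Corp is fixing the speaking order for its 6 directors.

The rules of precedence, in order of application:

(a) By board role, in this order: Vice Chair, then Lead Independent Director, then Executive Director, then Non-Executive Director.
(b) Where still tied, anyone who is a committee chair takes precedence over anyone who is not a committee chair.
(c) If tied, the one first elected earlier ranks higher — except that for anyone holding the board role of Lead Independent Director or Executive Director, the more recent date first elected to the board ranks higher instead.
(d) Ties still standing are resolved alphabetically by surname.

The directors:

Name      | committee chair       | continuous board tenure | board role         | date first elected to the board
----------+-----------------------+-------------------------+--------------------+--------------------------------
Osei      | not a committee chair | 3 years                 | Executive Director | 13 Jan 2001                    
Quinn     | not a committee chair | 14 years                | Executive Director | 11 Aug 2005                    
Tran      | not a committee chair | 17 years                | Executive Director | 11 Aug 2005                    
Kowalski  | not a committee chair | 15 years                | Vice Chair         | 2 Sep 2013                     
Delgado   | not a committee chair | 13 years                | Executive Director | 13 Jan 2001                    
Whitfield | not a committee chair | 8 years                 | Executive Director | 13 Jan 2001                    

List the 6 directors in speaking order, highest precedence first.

By board role: Kowalski (Vice Chair); then Quinn, Tran, Delgado, Osei and Whitfield (Executive Director).
Quinn, Tran, Delgado, Osei and Whitfield are each not a committee chair, so the next rule applies.
Among Quinn, Tran, Delgado, Osei and Whitfield, by date first elected to the board (later first) (reversed rule for this group): Quinn and Tran (11 Aug 2005) before Delgado, Osei and Whitfield (13 Jan 2001).
Among Quinn and Tran, alphabetically by surname: Quinn before Tran.
Among Delgado, Osei and Whitfield, alphabetically by surname: Delgado before Osei before Whitfield.
Full order: Kowalski, Quinn, Tran, Delgado, Osei, Whitfield.

Kowalski, Quinn, Tran, Delgado, Osei, Whitfield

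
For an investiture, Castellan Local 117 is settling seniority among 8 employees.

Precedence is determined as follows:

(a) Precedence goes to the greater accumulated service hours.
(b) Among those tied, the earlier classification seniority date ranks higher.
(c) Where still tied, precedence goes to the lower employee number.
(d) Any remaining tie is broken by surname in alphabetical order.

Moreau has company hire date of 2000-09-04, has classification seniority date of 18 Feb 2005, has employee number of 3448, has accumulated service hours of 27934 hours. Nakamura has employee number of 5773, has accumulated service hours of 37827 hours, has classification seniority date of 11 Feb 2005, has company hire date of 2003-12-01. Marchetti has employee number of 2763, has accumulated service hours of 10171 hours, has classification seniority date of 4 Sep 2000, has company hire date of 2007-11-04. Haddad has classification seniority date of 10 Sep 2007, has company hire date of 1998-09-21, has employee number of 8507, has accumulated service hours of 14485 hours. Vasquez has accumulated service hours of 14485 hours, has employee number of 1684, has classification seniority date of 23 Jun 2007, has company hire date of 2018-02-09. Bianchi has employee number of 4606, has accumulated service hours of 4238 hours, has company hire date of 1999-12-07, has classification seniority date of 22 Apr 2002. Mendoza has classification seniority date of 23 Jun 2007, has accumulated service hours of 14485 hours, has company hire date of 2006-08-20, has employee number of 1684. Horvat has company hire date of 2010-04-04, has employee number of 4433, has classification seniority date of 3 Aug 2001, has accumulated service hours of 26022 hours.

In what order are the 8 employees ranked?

By accumulated service hours (higher first): Nakamura (37827 hours); then Moreau (27934 hours); then Horvat (26022 hours); then Mendoza, Vasquez and Haddad (each 14485 hours); then Marchetti (10171 hours); then Bianchi (4238 hours).
Among Mendoza, Vasquez and Haddad, by classification seniority date (earlier first): Mendoza and Vasquez (23 Jun 2007) before Haddad (10 Sep 2007).
Mendoza and Vasquez both have employee number 1684, so the next rule applies.
Among Mendoza and Vasquez, alphabetically by surname: Mendoza before Vasquez.
Full order: Nakamura, Moreau, Horvat, Mendoza, Vasquez, Haddad, Marchetti, Bianchi.

Nakamura, Moreau, Horvat, Mendoza, Vasquez, Haddad, Marchetti, Bianchi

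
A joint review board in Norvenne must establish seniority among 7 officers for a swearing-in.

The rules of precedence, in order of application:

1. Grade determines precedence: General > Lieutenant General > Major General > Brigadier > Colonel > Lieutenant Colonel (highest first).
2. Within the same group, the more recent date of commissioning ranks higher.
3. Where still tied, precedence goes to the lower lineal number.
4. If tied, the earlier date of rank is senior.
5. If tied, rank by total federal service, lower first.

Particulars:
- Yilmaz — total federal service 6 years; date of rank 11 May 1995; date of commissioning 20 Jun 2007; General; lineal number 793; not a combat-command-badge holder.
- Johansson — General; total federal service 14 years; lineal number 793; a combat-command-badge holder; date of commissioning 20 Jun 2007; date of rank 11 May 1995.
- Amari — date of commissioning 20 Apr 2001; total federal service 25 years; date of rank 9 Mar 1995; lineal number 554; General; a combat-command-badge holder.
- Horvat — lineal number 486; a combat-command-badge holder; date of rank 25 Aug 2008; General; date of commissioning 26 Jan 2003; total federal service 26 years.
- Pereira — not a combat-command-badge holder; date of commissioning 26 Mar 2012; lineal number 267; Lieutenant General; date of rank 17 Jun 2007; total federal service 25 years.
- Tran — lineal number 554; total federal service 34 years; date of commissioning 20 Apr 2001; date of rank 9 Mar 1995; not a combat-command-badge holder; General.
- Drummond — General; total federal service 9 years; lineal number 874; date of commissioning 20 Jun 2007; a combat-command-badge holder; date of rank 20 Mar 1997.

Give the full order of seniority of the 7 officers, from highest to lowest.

By grade: Yilmaz, Johansson, Drummond, Horvat, Amari and Tran (General); then Pereira (Lieutenant General).
Among Yilmaz, Johansson, Drummond, Horvat, Amari and Tran, by date of commissioning (later first): Yilmaz, Johansson and Drummond (20 Jun 2007) before Horvat (26 Jan 2003) before Amari and Tran (20 Apr 2001).
Among Yilmaz, Johansson and Drummond, by lineal number (lower first): Yilmaz and Johansson (793) before Drummond (874).
Yilmaz and Johansson both have date of rank 11 May 1995, so the next rule applies.
Among Yilmaz and Johansson, by total federal service (lower first): Yilmaz (6 years) before Johansson (14 years).
Amari and Tran both have lineal number 554, so the next rule applies.
Amari and Tran both have date of rank 9 Mar 1995, so the next rule applies.
Among Amari and Tran, by total federal service (lower first): Amari (25 years) before Tran (34 years).
Full order: Yilmaz, Johansson, Drummond, Horvat, Amari, Tran, Pereira.

Yilmaz, Johansson, Drummond, Horvat, Amari, Tran, Pereira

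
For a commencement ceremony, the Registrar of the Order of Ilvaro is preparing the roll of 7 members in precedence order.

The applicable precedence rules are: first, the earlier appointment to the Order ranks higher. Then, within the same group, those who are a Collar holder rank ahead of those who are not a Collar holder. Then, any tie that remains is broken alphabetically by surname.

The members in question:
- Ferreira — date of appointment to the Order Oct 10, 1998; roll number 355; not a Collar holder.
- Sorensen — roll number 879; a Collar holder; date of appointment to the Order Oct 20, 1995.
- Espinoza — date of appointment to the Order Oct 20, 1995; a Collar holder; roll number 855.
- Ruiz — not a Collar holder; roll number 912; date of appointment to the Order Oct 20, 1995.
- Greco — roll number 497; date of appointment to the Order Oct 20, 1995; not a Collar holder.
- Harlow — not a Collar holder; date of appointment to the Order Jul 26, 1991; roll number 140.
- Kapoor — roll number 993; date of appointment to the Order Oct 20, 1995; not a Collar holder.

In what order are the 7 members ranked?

By date of appointment to the Order (earlier first): Harlow (Jul 26, 1991); then Espinoza, Sorensen, Greco, Kapoor and Ruiz (each Oct 20, 1995); then Ferreira (Oct 10, 1998).
Among Espinoza, Sorensen, Greco, Kapoor and Ruiz, a Collar holder before not a Collar holder: Espinoza and Sorensen (a Collar holder) before Greco, Kapoor and Ruiz (not a Collar holder).
Among Espinoza and Sorensen, alphabetically by surname: Espinoza before Sorensen.
Among Greco, Kapoor and Ruiz, alphabetically by surname: Greco before Kapoor before Ruiz.
Full order: Harlow, Espinoza, Sorensen, Greco, Kapoor, Ruiz, Ferreira.

Harlow, Espinoza, Sorensen, Greco, Kapoor, Ruiz, Ferreira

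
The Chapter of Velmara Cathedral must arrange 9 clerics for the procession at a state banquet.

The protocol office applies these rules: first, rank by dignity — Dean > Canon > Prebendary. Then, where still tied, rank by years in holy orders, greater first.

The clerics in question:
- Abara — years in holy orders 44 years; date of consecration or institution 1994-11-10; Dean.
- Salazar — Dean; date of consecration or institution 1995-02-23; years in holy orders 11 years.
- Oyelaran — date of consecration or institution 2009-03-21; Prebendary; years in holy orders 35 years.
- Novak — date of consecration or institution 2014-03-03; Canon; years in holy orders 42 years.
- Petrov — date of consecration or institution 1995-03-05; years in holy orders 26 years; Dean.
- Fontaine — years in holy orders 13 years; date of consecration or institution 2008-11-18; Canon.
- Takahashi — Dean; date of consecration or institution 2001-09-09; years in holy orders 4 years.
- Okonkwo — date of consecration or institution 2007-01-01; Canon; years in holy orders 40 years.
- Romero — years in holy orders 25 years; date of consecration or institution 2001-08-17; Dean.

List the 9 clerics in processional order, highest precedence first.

Abara, Petrov, Romero, Salazar, Takahashi, Novak, Okonkwo, Fontaine, Oyelaran

By dignity: Abara, Petrov, Romero, Salazar and Takahashi (Dean); then Novak, Okonkwo and Fontaine (Canon); then Oyelaran (Prebendary).
Among Abara, Petrov, Romero, Salazar and Takahashi, by years in holy orders (higher first): Abara (44 years) before Petrov (26 years) before Romero (25 years) before Salazar (11 years) before Takahashi (4 years).
Among Novak, Okonkwo and Fontaine, by years in holy orders (higher first): Novak (42 years) before Okonkwo (40 years) before Fontaine (13 years).
Full order: Abara, Petrov, Romero, Salazar, Takahashi, Novak, Okonkwo, Fontaine, Oyelaran.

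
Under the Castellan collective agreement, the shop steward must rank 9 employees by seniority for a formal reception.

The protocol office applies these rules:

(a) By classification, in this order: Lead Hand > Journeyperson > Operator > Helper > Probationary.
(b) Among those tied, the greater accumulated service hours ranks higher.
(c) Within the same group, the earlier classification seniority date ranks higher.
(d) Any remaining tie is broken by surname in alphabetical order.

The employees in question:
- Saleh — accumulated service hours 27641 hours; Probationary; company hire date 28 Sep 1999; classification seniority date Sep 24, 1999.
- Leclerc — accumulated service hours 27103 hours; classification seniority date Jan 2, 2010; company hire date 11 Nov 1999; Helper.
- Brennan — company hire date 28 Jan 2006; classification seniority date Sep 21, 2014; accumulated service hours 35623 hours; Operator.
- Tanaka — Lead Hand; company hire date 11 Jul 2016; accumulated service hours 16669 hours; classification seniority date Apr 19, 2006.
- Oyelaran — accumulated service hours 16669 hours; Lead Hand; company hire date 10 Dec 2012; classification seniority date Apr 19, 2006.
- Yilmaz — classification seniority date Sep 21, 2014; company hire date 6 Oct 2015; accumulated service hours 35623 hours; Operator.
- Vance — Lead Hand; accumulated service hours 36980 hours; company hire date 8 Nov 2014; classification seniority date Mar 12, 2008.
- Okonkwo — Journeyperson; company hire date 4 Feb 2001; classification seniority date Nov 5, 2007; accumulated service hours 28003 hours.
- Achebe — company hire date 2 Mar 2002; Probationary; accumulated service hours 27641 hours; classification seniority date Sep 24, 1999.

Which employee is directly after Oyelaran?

By classification: Vance, Oyelaran and Tanaka (Lead Hand); then Okonkwo (Journeyperson); then Brennan and Yilmaz (Operator); then Leclerc (Helper); then Achebe and Saleh (Probationary).
Among Vance, Oyelaran and Tanaka, by accumulated service hours (higher first): Vance (36980 hours) before Oyelaran and Tanaka (16669 hours).
Oyelaran and Tanaka both have classification seniority date Apr 19, 2006, so the next rule applies.
Among Oyelaran and Tanaka, alphabetically by surname: Oyelaran before Tanaka.
Brennan and Yilmaz both have accumulated service hours 35623 hours, so the next rule applies.
Brennan and Yilmaz both have classification seniority date Sep 21, 2014, so the next rule applies.
Among Brennan and Yilmaz, alphabetically by surname: Brennan before Yilmaz.
Achebe and Saleh both have accumulated service hours 27641 hours, so the next rule applies.
Achebe and Saleh both have classification seniority date Sep 24, 1999, so the next rule applies.
Among Achebe and Saleh, alphabetically by surname: Achebe before Saleh.
Order: Vance, Oyelaran, Tanaka, Okonkwo, Brennan, Yilmaz, Leclerc, Achebe, Saleh.

Tanaka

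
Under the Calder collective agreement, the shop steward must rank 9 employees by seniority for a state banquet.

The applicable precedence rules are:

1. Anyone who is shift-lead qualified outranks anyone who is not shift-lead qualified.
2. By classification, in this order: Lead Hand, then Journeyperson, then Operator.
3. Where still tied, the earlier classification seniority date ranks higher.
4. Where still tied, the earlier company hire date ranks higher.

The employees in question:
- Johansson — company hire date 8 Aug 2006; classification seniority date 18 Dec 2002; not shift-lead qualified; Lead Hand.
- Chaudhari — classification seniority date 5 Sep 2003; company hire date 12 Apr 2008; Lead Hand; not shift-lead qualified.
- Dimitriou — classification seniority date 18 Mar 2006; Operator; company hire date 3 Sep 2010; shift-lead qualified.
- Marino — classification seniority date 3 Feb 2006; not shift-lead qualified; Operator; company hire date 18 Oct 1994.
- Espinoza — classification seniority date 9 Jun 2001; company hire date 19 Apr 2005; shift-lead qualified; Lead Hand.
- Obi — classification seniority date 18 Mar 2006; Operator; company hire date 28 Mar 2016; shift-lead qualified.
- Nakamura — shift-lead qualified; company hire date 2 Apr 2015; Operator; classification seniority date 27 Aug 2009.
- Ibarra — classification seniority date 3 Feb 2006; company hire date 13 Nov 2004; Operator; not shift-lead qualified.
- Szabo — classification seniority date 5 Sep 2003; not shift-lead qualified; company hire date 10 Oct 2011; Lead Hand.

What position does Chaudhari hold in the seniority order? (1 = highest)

6

By the first rule: Espinoza, Dimitriou, Obi and Nakamura (each shift-lead qualified); then Johansson, Chaudhari, Szabo, Marino and Ibarra (each not shift-lead qualified).
Among Espinoza, Dimitriou, Obi and Nakamura, by classification: Espinoza (Lead Hand) before Dimitriou, Obi and Nakamura (Operator).
Among Dimitriou, Obi and Nakamura, by classification seniority date (earlier first): Dimitriou and Obi (18 Mar 2006) before Nakamura (27 Aug 2009).
Among Dimitriou and Obi, by company hire date (earlier first): Dimitriou (3 Sep 2010) before Obi (28 Mar 2016).
Among Johansson, Chaudhari, Szabo, Marino and Ibarra, by classification: Johansson, Chaudhari and Szabo (Lead Hand) before Marino and Ibarra (Operator).
Among Johansson, Chaudhari and Szabo, by classification seniority date (earlier first): Johansson (18 Dec 2002) before Chaudhari and Szabo (5 Sep 2003).
Among Chaudhari and Szabo, by company hire date (earlier first): Chaudhari (12 Apr 2008) before Szabo (10 Oct 2011).
Marino and Ibarra both have classification seniority date 3 Feb 2006, so the next rule applies.
Among Marino and Ibarra, by company hire date (earlier first): Marino (18 Oct 1994) before Ibarra (13 Nov 2004).
Order: Espinoza, Dimitriou, Obi, Nakamura, Johansson, Chaudhari, Szabo, Marino, Ibarra. So position 6.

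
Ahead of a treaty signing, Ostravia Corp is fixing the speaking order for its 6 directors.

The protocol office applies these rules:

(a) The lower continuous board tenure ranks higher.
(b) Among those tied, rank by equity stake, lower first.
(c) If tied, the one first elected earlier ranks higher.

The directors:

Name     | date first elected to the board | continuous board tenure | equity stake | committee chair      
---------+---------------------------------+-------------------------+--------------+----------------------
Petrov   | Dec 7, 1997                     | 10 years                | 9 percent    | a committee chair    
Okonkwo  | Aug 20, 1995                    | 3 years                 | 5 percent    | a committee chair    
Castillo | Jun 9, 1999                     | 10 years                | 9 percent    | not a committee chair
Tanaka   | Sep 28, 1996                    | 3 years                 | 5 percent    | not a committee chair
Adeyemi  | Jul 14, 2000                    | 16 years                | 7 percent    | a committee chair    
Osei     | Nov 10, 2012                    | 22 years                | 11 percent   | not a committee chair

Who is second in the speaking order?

Tanaka

By continuous board tenure (lower first): Okonkwo and Tanaka (both 3 years); then Petrov and Castillo (both 10 years); then Adeyemi (16 years); then Osei (22 years).
Okonkwo and Tanaka both have equity stake 5 percent, so the next rule applies.
Among Okonkwo and Tanaka, by date first elected to the board (earlier first): Okonkwo (Aug 20, 1995) before Tanaka (Sep 28, 1996).
Petrov and Castillo both have equity stake 9 percent, so the next rule applies.
Among Petrov and Castillo, by date first elected to the board (earlier first): Petrov (Dec 7, 1997) before Castillo (Jun 9, 1999).
Order: Okonkwo, Tanaka, Petrov, Castillo, Adeyemi, Osei.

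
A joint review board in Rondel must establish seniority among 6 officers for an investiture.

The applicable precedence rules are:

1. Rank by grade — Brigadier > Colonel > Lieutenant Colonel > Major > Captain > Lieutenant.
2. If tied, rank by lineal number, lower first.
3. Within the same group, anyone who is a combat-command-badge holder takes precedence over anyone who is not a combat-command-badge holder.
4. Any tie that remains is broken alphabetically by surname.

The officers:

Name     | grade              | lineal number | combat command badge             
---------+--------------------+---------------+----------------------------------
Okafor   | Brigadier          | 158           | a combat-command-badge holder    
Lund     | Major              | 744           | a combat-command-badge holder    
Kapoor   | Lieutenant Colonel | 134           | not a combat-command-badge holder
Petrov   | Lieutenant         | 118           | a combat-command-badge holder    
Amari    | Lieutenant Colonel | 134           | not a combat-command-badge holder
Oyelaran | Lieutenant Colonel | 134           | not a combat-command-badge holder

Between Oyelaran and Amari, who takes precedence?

Amari

By grade: Okafor (Brigadier); then Amari, Kapoor and Oyelaran (Lieutenant Colonel); then Lund (Major); then Petrov (Lieutenant).
Amari, Kapoor and Oyelaran all have lineal number 134, so the next rule applies.
Amari, Kapoor and Oyelaran are each not a combat-command-badge holder, so the next rule applies.
Among Amari, Kapoor and Oyelaran, alphabetically by surname: Amari before Kapoor before Oyelaran.
So Amari takes precedence.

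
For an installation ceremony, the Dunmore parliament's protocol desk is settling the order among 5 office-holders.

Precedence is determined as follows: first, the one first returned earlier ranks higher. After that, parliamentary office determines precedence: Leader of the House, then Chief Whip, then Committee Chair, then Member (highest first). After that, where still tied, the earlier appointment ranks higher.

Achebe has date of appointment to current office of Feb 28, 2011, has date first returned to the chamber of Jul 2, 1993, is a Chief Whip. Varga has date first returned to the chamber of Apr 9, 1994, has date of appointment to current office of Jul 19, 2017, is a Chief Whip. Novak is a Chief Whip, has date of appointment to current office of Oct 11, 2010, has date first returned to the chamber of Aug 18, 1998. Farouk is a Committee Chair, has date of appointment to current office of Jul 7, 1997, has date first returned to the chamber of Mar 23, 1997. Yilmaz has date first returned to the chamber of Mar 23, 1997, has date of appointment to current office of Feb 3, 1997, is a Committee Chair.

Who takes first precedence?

By date first returned to the chamber (earlier first): Achebe (Jul 2, 1993); then Varga (Apr 9, 1994); then Yilmaz and Farouk (both Mar 23, 1997); then Novak (Aug 18, 1998).
Yilmaz and Farouk are each Committee Chair, so the next rule applies.
Among Yilmaz and Farouk, by date of appointment to current office (earlier first): Yilmaz (Feb 3, 1997) before Farouk (Jul 7, 1997).
Order: Achebe, Varga, Yilmaz, Farouk, Novak.

Achebe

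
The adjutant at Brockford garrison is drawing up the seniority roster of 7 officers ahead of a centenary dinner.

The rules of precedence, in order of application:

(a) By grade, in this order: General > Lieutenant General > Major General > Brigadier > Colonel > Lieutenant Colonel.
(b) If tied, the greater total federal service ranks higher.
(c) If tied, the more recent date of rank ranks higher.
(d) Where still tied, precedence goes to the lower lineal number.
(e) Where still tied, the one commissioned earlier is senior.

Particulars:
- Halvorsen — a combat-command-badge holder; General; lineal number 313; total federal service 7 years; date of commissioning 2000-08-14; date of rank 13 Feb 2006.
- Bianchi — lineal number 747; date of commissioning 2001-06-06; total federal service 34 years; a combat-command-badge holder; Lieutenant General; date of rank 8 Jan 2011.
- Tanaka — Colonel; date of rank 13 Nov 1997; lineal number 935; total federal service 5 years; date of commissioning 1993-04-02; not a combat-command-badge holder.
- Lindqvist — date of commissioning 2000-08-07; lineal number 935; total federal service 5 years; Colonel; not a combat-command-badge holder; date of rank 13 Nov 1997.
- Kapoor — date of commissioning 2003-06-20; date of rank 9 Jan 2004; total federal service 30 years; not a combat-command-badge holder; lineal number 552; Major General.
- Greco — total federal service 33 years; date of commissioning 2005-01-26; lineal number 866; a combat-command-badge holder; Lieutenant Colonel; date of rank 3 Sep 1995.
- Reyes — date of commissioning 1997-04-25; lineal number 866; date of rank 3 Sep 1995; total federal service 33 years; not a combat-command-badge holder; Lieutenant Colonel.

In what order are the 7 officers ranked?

By grade: Halvorsen (General); then Bianchi (Lieutenant General); then Kapoor (Major General); then Tanaka and Lindqvist (Colonel); then Reyes and Greco (Lieutenant Colonel).
Tanaka and Lindqvist both have total federal service 5 years, so the next rule applies.
Tanaka and Lindqvist both have date of rank 13 Nov 1997, so the next rule applies.
Tanaka and Lindqvist both have lineal number 935, so the next rule applies.
Among Tanaka and Lindqvist, by date of commissioning (earlier first): Tanaka (1993-04-02) before Lindqvist (2000-08-07).
Reyes and Greco both have total federal service 33 years, so the next rule applies.
Reyes and Greco both have date of rank 3 Sep 1995, so the next rule applies.
Reyes and Greco both have lineal number 866, so the next rule applies.
Among Reyes and Greco, by date of commissioning (earlier first): Reyes (1997-04-25) before Greco (2005-01-26).
Full order: Halvorsen, Bianchi, Kapoor, Tanaka, Lindqvist, Reyes, Greco.

Halvorsen, Bianchi, Kapoor, Tanaka, Lindqvist, Reyes, Greco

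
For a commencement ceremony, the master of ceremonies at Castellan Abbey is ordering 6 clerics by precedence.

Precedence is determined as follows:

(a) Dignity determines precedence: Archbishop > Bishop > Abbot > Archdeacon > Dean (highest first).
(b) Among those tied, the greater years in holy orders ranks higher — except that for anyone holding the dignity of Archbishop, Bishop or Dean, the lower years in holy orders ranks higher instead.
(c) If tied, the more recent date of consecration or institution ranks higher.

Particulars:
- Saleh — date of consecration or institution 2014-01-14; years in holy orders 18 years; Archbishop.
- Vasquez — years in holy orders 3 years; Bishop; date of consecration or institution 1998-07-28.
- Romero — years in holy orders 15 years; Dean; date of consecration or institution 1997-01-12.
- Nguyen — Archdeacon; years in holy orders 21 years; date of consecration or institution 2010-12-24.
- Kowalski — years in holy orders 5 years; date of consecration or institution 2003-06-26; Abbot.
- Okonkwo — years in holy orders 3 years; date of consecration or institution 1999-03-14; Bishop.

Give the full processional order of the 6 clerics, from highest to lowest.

Saleh, Okonkwo, Vasquez, Kowalski, Nguyen, Romero

By dignity: Saleh (Archbishop); then Okonkwo and Vasquez (Bishop); then Kowalski (Abbot); then Nguyen (Archdeacon); then Romero (Dean).
Okonkwo and Vasquez both have years in holy orders 3 years, so the next rule applies.
Among Okonkwo and Vasquez, by date of consecration or institution (later first): Okonkwo (1999-03-14) before Vasquez (1998-07-28).
Full order: Saleh, Okonkwo, Vasquez, Kowalski, Nguyen, Romero.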